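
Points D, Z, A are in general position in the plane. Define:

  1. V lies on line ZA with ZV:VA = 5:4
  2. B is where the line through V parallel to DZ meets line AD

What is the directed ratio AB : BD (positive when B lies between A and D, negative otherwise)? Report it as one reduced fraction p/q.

Set D = (0, 0), Z = (1, 0), A = (0, 1); any affine frame gives the same invariant.
1. V lies on line ZA with ZV:VA = 5:4 ⇒ V = (4/9, 5/9)
2. B is where the line through V parallel to DZ meets line AD ⇒ B = (0, 5/9)
B = A + t·(D−A) with t = 4/9, so AB:BD = t:(1−t) = 4/9:5/9

AB:BD = 4/5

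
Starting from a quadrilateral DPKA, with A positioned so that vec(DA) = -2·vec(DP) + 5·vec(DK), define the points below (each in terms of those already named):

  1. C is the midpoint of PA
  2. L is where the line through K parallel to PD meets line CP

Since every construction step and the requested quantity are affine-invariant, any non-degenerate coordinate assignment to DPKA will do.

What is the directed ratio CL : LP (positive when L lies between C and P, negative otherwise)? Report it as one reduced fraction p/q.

Work in coordinates with D = (0, 0), P = (1, 0), K = (0, 1), A = (-2, 5).
1. C is the midpoint of PA ⇒ C = (-1/2, 5/2)
2. L is where the line through K parallel to PD meets line CP ⇒ L = (2/5, 1)
L = C + t·(P−C) with t = 3/5, so CL:LP = t:(1−t) = 3/5:2/5

CL:LP = 3/2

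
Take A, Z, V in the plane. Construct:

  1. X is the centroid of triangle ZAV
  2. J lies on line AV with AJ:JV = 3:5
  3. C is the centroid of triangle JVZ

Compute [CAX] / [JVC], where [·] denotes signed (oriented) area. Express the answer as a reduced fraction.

[CAX]:[JVC] = -1/5

Set A = (0, 0), Z = (1, 0), V = (0, 1); any affine frame gives the same invariant.
1. X is the centroid of triangle ZAV ⇒ X = (1/3, 1/3)
2. J lies on line AV with AJ:JV = 3:5 ⇒ J = (0, 3/8)
3. C is the centroid of triangle JVZ ⇒ C = (1/3, 11/24)
2·[CAX] = 1/24, 2·[JVC] = -5/24
[CAX]:[JVC] = 1/24:-5/24 = -1/5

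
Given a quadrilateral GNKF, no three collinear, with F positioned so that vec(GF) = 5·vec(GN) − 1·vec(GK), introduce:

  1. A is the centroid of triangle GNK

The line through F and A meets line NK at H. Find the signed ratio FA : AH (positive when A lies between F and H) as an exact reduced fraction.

FA:AH = -10

Set G = (0, 0), N = (1, 0), K = (0, 1), F = (5, -1); any affine frame gives the same invariant.
1. A is the centroid of triangle GNK ⇒ A = (1/3, 1/3)
line FA meets NK at H = (4/5, 1/5)
A = F + t·(H−F) with t = 10/9, so FA:AH = 10/9:-1/9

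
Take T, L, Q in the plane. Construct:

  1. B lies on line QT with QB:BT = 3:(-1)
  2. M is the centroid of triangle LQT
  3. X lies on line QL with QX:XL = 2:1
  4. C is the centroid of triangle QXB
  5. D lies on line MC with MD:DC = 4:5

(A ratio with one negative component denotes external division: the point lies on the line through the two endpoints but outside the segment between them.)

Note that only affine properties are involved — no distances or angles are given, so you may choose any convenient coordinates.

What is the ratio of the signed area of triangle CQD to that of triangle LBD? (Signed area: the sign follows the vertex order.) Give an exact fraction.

[CQD]:[LBD] = 25/324

Work in coordinates with T = (0, 0), L = (1, 0), Q = (0, 1).
1. B lies on line QT with QB:BT = 3:(-1) ⇒ B = (0, -1/2)
2. M is the centroid of triangle LQT ⇒ M = (1/3, 1/3)
3. X lies on line QL with QX:XL = 2:1 ⇒ X = (2/3, 1/3)
4. C is the centroid of triangle QXB ⇒ C = (2/9, 5/18)
5. D lies on line MC with MD:DC = 4:5 ⇒ D = (23/81, 25/81)
2·[CQD] = -25/486, 2·[LBD] = -2/3
[CQD]:[LBD] = -25/486:-2/3 = 25/324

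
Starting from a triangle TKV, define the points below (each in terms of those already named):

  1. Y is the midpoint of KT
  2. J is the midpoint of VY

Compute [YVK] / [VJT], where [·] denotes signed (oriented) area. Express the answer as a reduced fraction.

[YVK]:[VJT] = 2

Assign T = (0, 0), K = (1, 0), V = (0, 1) — the answer is frame-independent, so this choice is without loss of generality.
1. Y is the midpoint of KT ⇒ Y = (1/2, 0)
2. J is the midpoint of VY ⇒ J = (1/4, 1/2)
2·[YVK] = -1/2, 2·[VJT] = -1/4
[YVK]:[VJT] = -1/2:-1/4 = 2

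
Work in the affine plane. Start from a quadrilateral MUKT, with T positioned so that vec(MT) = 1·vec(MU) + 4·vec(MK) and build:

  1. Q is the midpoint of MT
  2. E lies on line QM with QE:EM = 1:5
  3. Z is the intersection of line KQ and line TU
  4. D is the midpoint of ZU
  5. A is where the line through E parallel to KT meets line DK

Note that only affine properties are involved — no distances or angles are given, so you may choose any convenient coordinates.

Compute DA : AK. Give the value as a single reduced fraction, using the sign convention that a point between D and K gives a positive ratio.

Assign M = (0, 0), U = (1, 0), K = (0, 1), T = (1, 4) — the answer is frame-independent, so this choice is without loss of generality.
1. Q is the midpoint of MT ⇒ Q = (1/2, 2)
2. E lies on line QM with QE:EM = 1:5 ⇒ E = (5/12, 5/3)
3. Z is the intersection of line KQ and line TU ⇒ Z = (1, 3)
4. D is the midpoint of ZU ⇒ D = (1, 3/2)
5. A is where the line through E parallel to KT meets line DK ⇒ A = (7/30, 67/60)
A = D + t·(K−D) with t = 23/30, so DA:AK = t:(1−t) = 23/30:7/30

DA:AK = 23/7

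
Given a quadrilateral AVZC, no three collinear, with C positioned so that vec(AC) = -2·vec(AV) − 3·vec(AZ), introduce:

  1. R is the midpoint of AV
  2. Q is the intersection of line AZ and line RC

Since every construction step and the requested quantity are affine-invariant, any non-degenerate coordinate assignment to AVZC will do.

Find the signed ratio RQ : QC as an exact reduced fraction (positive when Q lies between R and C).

Choose coordinates A = (0, 0), V = (1, 0), Z = (0, 1), C = (-2, -3).
1. R is the midpoint of AV ⇒ R = (1/2, 0)
2. Q is the intersection of line AZ and line RC ⇒ Q = (0, -3/5)
Q = R + t·(C−R) with t = 1/5, so RQ:QC = t:(1−t) = 1/5:4/5

RQ:QC = 1/4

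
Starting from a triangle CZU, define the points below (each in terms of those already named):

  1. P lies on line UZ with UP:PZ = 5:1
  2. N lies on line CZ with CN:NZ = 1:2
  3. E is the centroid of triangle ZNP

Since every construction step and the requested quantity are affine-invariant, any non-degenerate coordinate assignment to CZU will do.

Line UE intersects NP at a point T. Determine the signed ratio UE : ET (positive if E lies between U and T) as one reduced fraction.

UE:ET = -16

Work in coordinates with C = (0, 0), Z = (1, 0), U = (0, 1).
1. P lies on line UZ with UP:PZ = 5:1 ⇒ P = (5/6, 1/6)
2. N lies on line CZ with CN:NZ = 1:2 ⇒ N = (1/3, 0)
3. E is the centroid of triangle ZNP ⇒ E = (13/18, 1/18)
line UE meets NP at T = (65/96, 11/96)
E = U + t·(T−U) with t = 16/15, so UE:ET = 16/15:-1/15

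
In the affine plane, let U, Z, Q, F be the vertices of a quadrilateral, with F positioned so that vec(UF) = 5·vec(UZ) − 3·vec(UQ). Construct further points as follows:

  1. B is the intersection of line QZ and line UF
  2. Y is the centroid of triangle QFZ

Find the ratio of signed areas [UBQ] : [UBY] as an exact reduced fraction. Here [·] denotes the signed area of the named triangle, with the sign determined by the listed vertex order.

Choose coordinates U = (0, 0), Z = (1, 0), Q = (0, 1), F = (5, -3).
1. B is the intersection of line QZ and line UF ⇒ B = (5/2, -3/2)
2. Y is the centroid of triangle QFZ ⇒ Y = (2, -2/3)
2·[UBQ] = 5/2, 2·[UBY] = 4/3
[UBQ]:[UBY] = 5/2:4/3 = 15/8

[UBQ]:[UBY] = 15/8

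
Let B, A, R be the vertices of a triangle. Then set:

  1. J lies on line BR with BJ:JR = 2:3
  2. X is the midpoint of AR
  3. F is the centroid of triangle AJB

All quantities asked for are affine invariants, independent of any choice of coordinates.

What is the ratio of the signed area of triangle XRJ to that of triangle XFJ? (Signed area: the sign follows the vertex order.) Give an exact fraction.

[XRJ]:[XFJ] = -9/5

Set B = (0, 0), A = (1, 0), R = (0, 1); any affine frame gives the same invariant.
1. J lies on line BR with BJ:JR = 2:3 ⇒ J = (0, 2/5)
2. X is the midpoint of AR ⇒ X = (1/2, 1/2)
3. F is the centroid of triangle AJB ⇒ F = (1/3, 2/15)
2·[XRJ] = 3/10, 2·[XFJ] = -1/6
[XRJ]:[XFJ] = 3/10:-1/6 = -9/5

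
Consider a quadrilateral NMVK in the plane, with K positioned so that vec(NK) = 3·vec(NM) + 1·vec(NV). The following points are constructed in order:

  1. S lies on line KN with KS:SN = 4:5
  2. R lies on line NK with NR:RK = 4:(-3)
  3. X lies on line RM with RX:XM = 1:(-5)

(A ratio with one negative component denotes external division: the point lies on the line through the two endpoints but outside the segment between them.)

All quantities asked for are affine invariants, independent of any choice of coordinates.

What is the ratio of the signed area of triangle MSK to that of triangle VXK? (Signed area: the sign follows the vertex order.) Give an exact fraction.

[MSK]:[VXK] = 1/27

Assign N = (0, 0), M = (1, 0), V = (0, 1), K = (3, 1) — the answer is frame-independent, so this choice is without loss of generality.
1. S lies on line KN with KS:SN = 4:5 ⇒ S = (5/3, 5/9)
2. R lies on line NK with NR:RK = 4:(-3) ⇒ R = (12, 4)
3. X lies on line RM with RX:XM = 1:(-5) ⇒ X = (59/4, 5)
2·[MSK] = -4/9, 2·[VXK] = -12
[MSK]:[VXK] = -4/9:-12 = 1/27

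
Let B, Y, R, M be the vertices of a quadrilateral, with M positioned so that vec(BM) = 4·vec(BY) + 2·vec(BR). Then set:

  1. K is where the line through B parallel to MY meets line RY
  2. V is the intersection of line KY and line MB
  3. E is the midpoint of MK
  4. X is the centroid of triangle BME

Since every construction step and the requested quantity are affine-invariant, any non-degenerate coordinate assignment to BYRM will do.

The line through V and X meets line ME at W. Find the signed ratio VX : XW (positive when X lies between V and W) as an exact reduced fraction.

Work in coordinates with B = (0, 0), Y = (1, 0), R = (0, 1), M = (4, 2).
1. K is where the line through B parallel to MY meets line RY ⇒ K = (3/5, 2/5)
2. V is the intersection of line KY and line MB ⇒ V = (2/3, 1/3)
3. E is the midpoint of MK ⇒ E = (23/10, 6/5)
4. X is the centroid of triangle BME ⇒ X = (21/10, 16/15)
line VX meets ME at W = (55/18, 14/9)
X = V + t·(W−V) with t = 3/5, so VX:XW = 3/5:2/5

VX:XW = 3/2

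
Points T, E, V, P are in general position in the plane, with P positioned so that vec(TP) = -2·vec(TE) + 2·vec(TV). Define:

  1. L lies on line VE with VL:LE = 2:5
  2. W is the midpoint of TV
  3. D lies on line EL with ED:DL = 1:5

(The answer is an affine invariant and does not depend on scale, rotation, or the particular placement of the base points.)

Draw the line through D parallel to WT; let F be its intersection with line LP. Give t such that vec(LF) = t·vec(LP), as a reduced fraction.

Set T = (0, 0), E = (1, 0), V = (0, 1), P = (-2, 2); any affine frame gives the same invariant.
1. L lies on line VE with VL:LE = 2:5 ⇒ L = (2/7, 5/7)
2. W is the midpoint of TV ⇒ W = (0, 1/2)
3. D lies on line EL with ED:DL = 1:5 ⇒ D = (37/42, 5/42)
through D parallel to WT: direction (0, -1/2); meets LP at F = (37/42, 85/224)
F = L + t·(P−L) with t = -25/96

t = -25/96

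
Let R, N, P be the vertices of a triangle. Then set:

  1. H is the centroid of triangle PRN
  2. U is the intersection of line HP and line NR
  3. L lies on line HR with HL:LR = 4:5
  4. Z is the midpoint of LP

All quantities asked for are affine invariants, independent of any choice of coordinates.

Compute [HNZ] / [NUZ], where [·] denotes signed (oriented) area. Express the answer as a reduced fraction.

[HNZ]:[NUZ] = -5/16

Set R = (0, 0), N = (1, 0), P = (0, 1); any affine frame gives the same invariant.
1. H is the centroid of triangle PRN ⇒ H = (1/3, 1/3)
2. U is the intersection of line HP and line NR ⇒ U = (1/2, 0)
3. L lies on line HR with HL:LR = 4:5 ⇒ L = (5/27, 5/27)
4. Z is the midpoint of LP ⇒ Z = (5/54, 16/27)
2·[HNZ] = 5/54, 2·[NUZ] = -8/27
[HNZ]:[NUZ] = 5/54:-8/27 = -5/16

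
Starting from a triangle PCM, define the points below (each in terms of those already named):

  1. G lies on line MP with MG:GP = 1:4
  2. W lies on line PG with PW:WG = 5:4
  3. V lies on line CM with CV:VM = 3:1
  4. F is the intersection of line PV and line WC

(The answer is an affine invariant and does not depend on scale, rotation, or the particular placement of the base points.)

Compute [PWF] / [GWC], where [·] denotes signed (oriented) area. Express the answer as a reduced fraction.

[PWF]:[GWC] = -5/31

Set P = (0, 0), C = (1, 0), M = (0, 1); any affine frame gives the same invariant.
1. G lies on line MP with MG:GP = 1:4 ⇒ G = (0, 4/5)
2. W lies on line PG with PW:WG = 5:4 ⇒ W = (0, 4/9)
3. V lies on line CM with CV:VM = 3:1 ⇒ V = (1/4, 3/4)
4. F is the intersection of line PV and line WC ⇒ F = (4/31, 12/31)
2·[PWF] = -16/279, 2·[GWC] = 16/45
[PWF]:[GWC] = -16/279:16/45 = -5/31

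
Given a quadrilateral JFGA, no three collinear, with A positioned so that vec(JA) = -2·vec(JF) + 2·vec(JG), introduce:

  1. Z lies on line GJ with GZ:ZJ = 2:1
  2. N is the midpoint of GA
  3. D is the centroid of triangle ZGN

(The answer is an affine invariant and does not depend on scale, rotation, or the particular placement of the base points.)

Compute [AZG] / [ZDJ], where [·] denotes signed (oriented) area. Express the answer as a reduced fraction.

[AZG]:[ZDJ] = 12

Work in coordinates with J = (0, 0), F = (1, 0), G = (0, 1), A = (-2, 2).
1. Z lies on line GJ with GZ:ZJ = 2:1 ⇒ Z = (0, 1/3)
2. N is the midpoint of GA ⇒ N = (-1, 3/2)
3. D is the centroid of triangle ZGN ⇒ D = (-1/3, 17/18)
2·[AZG] = 4/3, 2·[ZDJ] = 1/9
[AZG]:[ZDJ] = 4/3:1/9 = 12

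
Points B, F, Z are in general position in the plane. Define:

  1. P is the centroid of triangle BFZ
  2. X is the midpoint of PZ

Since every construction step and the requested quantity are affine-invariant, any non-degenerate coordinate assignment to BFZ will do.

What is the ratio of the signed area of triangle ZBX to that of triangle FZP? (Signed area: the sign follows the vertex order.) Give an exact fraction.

[ZBX]:[FZP] = 1/2

Choose coordinates B = (0, 0), F = (1, 0), Z = (0, 1).
1. P is the centroid of triangle BFZ ⇒ P = (1/3, 1/3)
2. X is the midpoint of PZ ⇒ X = (1/6, 2/3)
2·[ZBX] = 1/6, 2·[FZP] = 1/3
[ZBX]:[FZP] = 1/6:1/3 = 1/2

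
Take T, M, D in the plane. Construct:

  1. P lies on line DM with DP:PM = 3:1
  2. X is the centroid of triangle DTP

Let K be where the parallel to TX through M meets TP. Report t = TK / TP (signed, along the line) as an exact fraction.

Work in coordinates with T = (0, 0), M = (1, 0), D = (0, 1).
1. P lies on line DM with DP:PM = 3:1 ⇒ P = (3/4, 1/4)
2. X is the centroid of triangle DTP ⇒ X = (1/4, 5/12)
through M parallel to TX: direction (1/4, 5/12); meets TP at K = (5/4, 5/12)
K = T + t·(P−T) with t = 5/3

t = 5/3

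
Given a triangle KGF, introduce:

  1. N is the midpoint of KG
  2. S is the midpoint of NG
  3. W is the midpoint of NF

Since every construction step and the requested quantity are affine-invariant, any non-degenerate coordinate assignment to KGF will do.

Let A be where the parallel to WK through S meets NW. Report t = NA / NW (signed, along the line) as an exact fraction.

Work in coordinates with K = (0, 0), G = (1, 0), F = (0, 1).
1. N is the midpoint of KG ⇒ N = (1/2, 0)
2. S is the midpoint of NG ⇒ S = (3/4, 0)
3. W is the midpoint of NF ⇒ W = (1/4, 1/2)
through S parallel to WK: direction (-1/4, -1/2); meets NW at A = (5/8, -1/4)
A = N + t·(W−N) with t = -1/2

t = -1/2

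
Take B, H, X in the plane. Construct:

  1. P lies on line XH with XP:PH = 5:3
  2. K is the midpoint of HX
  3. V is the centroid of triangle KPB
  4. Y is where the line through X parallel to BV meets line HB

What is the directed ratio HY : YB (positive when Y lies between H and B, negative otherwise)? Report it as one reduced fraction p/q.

Work in coordinates with B = (0, 0), H = (1, 0), X = (0, 1).
1. P lies on line XH with XP:PH = 5:3 ⇒ P = (5/8, 3/8)
2. K is the midpoint of HX ⇒ K = (1/2, 1/2)
3. V is the centroid of triangle KPB ⇒ V = (3/8, 7/24)
4. Y is where the line through X parallel to BV meets line HB ⇒ Y = (-9/7, 0)
Y = H + t·(B−H) with t = 16/7, so HY:YB = t:(1−t) = 16/7:-9/7

HY:YB = -16/9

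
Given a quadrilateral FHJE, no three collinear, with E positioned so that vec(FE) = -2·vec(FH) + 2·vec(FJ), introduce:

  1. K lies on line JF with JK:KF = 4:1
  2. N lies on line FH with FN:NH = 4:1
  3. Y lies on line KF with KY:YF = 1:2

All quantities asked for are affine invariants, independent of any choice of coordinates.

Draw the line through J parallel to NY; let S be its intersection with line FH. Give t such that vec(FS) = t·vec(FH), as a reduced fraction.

t = 6

Work in coordinates with F = (0, 0), H = (1, 0), J = (0, 1), E = (-2, 2).
1. K lies on line JF with JK:KF = 4:1 ⇒ K = (0, 1/5)
2. N lies on line FH with FN:NH = 4:1 ⇒ N = (4/5, 0)
3. Y lies on line KF with KY:YF = 1:2 ⇒ Y = (0, 2/15)
through J parallel to NY: direction (-4/5, 2/15); meets FH at S = (6, 0)
S = F + t·(H−F) with t = 6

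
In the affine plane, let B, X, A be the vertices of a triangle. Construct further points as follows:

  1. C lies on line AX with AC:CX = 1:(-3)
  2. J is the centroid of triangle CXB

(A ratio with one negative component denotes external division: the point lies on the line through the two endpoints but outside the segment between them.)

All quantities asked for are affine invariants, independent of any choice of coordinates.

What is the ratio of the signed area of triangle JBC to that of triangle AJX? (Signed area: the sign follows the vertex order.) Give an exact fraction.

Choose coordinates B = (0, 0), X = (1, 0), A = (0, 1).
1. C lies on line AX with AC:CX = 1:(-3) ⇒ C = (-1/2, 3/2)
2. J is the centroid of triangle CXB ⇒ J = (1/6, 1/2)
2·[JBC] = -1/2, 2·[AJX] = 1/3
[JBC]:[AJX] = -1/2:1/3 = -3/2

[JBC]:[AJX] = -3/2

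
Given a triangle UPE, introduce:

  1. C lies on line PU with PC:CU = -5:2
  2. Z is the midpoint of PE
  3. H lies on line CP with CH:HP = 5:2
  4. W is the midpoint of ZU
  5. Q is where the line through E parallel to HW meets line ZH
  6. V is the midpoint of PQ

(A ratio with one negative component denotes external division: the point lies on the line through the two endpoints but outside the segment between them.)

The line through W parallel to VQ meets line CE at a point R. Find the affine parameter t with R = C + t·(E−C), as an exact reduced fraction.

t = 289/400

Assign U = (0, 0), P = (1, 0), E = (0, 1) — the answer is frame-independent, so this choice is without loss of generality.
1. C lies on line PU with PC:CU = -5:2 ⇒ C = (-2/3, 0)
2. Z is the midpoint of PE ⇒ Z = (1/2, 1/2)
3. H lies on line CP with CH:HP = 5:2 ⇒ H = (11/21, 0)
4. W is the midpoint of ZU ⇒ W = (1/4, 1/4)
5. Q is where the line through E parallel to HW meets line ZH ⇒ Q = (115/231, 6/11)
6. V is the midpoint of PQ ⇒ V = (173/231, 3/11)
through W parallel to VQ: direction (-58/231, 3/11); meets CE at R = (-37/200, 289/400)
R = C + t·(E−C) with t = 289/400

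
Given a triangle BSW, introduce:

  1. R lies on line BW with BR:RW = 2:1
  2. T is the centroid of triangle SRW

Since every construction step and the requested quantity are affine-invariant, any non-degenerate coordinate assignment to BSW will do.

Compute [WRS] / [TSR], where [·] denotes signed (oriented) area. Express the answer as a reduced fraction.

[WRS]:[TSR] = -3

Assign B = (0, 0), S = (1, 0), W = (0, 1) — the answer is frame-independent, so this choice is without loss of generality.
1. R lies on line BW with BR:RW = 2:1 ⇒ R = (0, 2/3)
2. T is the centroid of triangle SRW ⇒ T = (1/3, 5/9)
2·[WRS] = 1/3, 2·[TSR] = -1/9
[WRS]:[TSR] = 1/3:-1/9 = -3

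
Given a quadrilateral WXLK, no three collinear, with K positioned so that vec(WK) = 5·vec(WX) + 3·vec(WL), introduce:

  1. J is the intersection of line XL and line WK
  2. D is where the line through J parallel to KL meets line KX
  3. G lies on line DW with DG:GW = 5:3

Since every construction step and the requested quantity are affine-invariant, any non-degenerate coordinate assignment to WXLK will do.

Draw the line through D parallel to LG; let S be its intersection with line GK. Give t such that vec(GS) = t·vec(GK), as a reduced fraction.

t = 20/61

Work in coordinates with W = (0, 0), X = (1, 0), L = (0, 1), K = (5, 3).
1. J is the intersection of line XL and line WK ⇒ J = (5/8, 3/8)
2. D is where the line through J parallel to KL meets line KX ⇒ D = (5/2, 9/8)
3. G lies on line DW with DG:GW = 5:3 ⇒ G = (15/16, 27/64)
through D parallel to LG: direction (15/16, -37/64); meets GK at S = (2215/976, 4947/3904)
S = G + t·(K−G) with t = 20/61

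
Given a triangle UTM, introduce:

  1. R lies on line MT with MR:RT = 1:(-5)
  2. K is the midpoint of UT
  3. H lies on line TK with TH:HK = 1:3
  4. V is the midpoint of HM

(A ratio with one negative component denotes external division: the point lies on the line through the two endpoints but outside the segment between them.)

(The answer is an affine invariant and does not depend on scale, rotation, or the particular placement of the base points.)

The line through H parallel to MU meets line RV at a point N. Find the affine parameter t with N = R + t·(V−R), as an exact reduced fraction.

t = 18/11

Assign U = (0, 0), T = (1, 0), M = (0, 1) — the answer is frame-independent, so this choice is without loss of generality.
1. R lies on line MT with MR:RT = 1:(-5) ⇒ R = (-1/4, 5/4)
2. K is the midpoint of UT ⇒ K = (1/2, 0)
3. H lies on line TK with TH:HK = 1:3 ⇒ H = (7/8, 0)
4. V is the midpoint of HM ⇒ V = (7/16, 1/2)
through H parallel to MU: direction (0, -1); meets RV at N = (7/8, 1/44)
N = R + t·(V−R) with t = 18/11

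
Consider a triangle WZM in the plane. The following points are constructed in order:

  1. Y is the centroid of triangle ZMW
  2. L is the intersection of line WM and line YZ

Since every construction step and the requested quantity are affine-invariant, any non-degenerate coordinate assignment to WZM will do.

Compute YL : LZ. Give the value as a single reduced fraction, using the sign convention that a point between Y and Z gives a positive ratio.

Choose coordinates W = (0, 0), Z = (1, 0), M = (0, 1).
1. Y is the centroid of triangle ZMW ⇒ Y = (1/3, 1/3)
2. L is the intersection of line WM and line YZ ⇒ L = (0, 1/2)
L = Y + t·(Z−Y) with t = -1/2, so YL:LZ = t:(1−t) = -1/2:3/2

YL:LZ = -1/3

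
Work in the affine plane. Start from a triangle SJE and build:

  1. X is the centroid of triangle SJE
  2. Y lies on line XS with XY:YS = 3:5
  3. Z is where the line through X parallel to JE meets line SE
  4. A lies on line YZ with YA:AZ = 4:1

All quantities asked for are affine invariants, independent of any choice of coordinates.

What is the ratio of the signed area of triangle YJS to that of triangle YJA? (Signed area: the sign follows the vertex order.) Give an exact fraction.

[YJS]:[YJA] = -75/92

Set S = (0, 0), J = (1, 0), E = (0, 1); any affine frame gives the same invariant.
1. X is the centroid of triangle SJE ⇒ X = (1/3, 1/3)
2. Y lies on line XS with XY:YS = 3:5 ⇒ Y = (5/24, 5/24)
3. Z is where the line through X parallel to JE meets line SE ⇒ Z = (0, 2/3)
4. A lies on line YZ with YA:AZ = 4:1 ⇒ A = (1/24, 23/40)
2·[YJS] = -5/24, 2·[YJA] = 23/90
[YJS]:[YJA] = -5/24:23/90 = -75/92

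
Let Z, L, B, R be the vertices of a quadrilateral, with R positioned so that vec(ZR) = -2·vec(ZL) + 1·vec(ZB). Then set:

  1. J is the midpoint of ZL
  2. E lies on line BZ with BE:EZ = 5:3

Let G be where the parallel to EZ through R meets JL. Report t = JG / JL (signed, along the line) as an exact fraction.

t = -5

Choose coordinates Z = (0, 0), L = (1, 0), B = (0, 1), R = (-2, 1).
1. J is the midpoint of ZL ⇒ J = (1/2, 0)
2. E lies on line BZ with BE:EZ = 5:3 ⇒ E = (0, 3/8)
through R parallel to EZ: direction (0, -3/8); meets JL at G = (-2, 0)
G = J + t·(L−J) with t = -5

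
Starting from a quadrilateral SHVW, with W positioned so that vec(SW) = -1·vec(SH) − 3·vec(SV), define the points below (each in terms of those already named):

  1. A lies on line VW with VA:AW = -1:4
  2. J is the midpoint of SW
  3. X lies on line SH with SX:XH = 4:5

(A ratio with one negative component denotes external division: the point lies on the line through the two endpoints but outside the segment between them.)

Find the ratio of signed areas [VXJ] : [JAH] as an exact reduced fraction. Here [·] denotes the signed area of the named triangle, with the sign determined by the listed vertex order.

[VXJ]:[JAH] = 29/81

Choose coordinates S = (0, 0), H = (1, 0), V = (0, 1), W = (-1, -3).
1. A lies on line VW with VA:AW = -1:4 ⇒ A = (1/3, 7/3)
2. J is the midpoint of SW ⇒ J = (-1/2, -3/2)
3. X lies on line SH with SX:XH = 4:5 ⇒ X = (4/9, 0)
2·[VXJ] = -29/18, 2·[JAH] = -9/2
[VXJ]:[JAH] = -29/18:-9/2 = 29/81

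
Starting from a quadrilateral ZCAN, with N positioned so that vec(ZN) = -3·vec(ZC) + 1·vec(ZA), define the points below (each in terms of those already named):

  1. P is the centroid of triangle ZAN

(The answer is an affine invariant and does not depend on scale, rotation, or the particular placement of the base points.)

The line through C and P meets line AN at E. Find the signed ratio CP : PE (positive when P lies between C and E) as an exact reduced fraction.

Assign Z = (0, 0), C = (1, 0), A = (0, 1), N = (-3, 1) — the answer is frame-independent, so this choice is without loss of generality.
1. P is the centroid of triangle ZAN ⇒ P = (-1, 2/3)
line CP meets AN at E = (-2, 1)
P = C + t·(E−C) with t = 2/3, so CP:PE = 2/3:1/3

CP:PE = 2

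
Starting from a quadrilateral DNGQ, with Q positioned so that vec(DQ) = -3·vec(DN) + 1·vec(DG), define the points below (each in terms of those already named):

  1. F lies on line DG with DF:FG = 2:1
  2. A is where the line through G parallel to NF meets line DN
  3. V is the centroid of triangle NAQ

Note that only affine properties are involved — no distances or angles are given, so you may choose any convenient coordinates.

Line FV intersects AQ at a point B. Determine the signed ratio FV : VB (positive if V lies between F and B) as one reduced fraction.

Work in coordinates with D = (0, 0), N = (1, 0), G = (0, 1), Q = (-3, 1).
1. F lies on line DG with DF:FG = 2:1 ⇒ F = (0, 2/3)
2. A is where the line through G parallel to NF meets line DN ⇒ A = (3/2, 0)
3. V is the centroid of triangle NAQ ⇒ V = (-1/6, 1/3)
line FV meets AQ at B = (-3/20, 11/30)
V = F + t·(B−F) with t = 10/9, so FV:VB = 10/9:-1/9

FV:VB = -10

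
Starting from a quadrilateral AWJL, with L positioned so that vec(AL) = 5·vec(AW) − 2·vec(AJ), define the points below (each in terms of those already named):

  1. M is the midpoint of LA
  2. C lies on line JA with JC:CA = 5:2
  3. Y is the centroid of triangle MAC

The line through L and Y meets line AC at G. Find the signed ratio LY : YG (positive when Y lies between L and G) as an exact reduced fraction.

Set A = (0, 0), W = (1, 0), J = (0, 1), L = (5, -2); any affine frame gives the same invariant.
1. M is the midpoint of LA ⇒ M = (5/2, -1)
2. C lies on line JA with JC:CA = 5:2 ⇒ C = (0, 2/7)
3. Y is the centroid of triangle MAC ⇒ Y = (5/6, -5/21)
line LY meets AC at G = (0, 4/35)
Y = L + t·(G−L) with t = 5/6, so LY:YG = 5/6:1/6

LY:YG = 5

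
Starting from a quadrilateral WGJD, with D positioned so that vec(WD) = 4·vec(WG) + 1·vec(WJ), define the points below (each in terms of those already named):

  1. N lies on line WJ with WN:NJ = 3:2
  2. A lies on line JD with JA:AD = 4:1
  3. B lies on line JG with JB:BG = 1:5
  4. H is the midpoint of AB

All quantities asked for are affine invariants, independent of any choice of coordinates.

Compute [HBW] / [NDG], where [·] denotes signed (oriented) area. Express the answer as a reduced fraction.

Work in coordinates with W = (0, 0), G = (1, 0), J = (0, 1), D = (4, 1).
1. N lies on line WJ with WN:NJ = 3:2 ⇒ N = (0, 3/5)
2. A lies on line JD with JA:AD = 4:1 ⇒ A = (16/5, 1)
3. B lies on line JG with JB:BG = 1:5 ⇒ B = (1/6, 5/6)
4. H is the midpoint of AB ⇒ H = (101/60, 11/12)
2·[HBW] = 5/4, 2·[NDG] = -14/5
[HBW]:[NDG] = 5/4:-14/5 = -25/56

[HBW]:[NDG] = -25/56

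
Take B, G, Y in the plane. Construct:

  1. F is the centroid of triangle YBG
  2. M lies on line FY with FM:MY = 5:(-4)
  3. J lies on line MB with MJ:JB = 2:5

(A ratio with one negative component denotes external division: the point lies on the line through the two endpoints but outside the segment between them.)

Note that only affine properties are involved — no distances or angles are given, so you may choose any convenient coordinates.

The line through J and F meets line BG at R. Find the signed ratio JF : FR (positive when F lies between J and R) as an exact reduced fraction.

JF:FR = 48/7

Work in coordinates with B = (0, 0), G = (1, 0), Y = (0, 1).
1. F is the centroid of triangle YBG ⇒ F = (1/3, 1/3)
2. M lies on line FY with FM:MY = 5:(-4) ⇒ M = (-4/3, 11/3)
3. J lies on line MB with MJ:JB = 2:5 ⇒ J = (-20/21, 55/21)
line JF meets BG at R = (25/48, 0)
F = J + t·(R−J) with t = 48/55, so JF:FR = 48/55:7/55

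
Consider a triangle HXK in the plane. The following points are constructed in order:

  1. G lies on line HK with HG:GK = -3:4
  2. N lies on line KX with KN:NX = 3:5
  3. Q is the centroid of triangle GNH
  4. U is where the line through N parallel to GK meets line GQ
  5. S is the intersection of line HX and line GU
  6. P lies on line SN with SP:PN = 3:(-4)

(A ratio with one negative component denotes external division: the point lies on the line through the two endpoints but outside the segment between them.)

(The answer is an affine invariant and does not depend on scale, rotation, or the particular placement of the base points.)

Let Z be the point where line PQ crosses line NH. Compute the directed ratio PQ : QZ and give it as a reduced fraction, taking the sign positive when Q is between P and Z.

PQ:QZ = 7/53

Choose coordinates H = (0, 0), X = (1, 0), K = (0, 1).
1. G lies on line HK with HG:GK = -3:4 ⇒ G = (0, -3)
2. N lies on line KX with KN:NX = 3:5 ⇒ N = (3/8, 5/8)
3. Q is the centroid of triangle GNH ⇒ Q = (1/8, -19/24)
4. U is where the line through N parallel to GK meets line GQ ⇒ U = (3/8, 29/8)
5. S is the intersection of line HX and line GU ⇒ S = (9/53, 0)
6. P lies on line SN with SP:PN = 3:(-4) ⇒ P = (-189/424, -15/8)
line PQ meets NH at Z = (249/56, 415/56)
Q = P + t·(Z−P) with t = 7/60, so PQ:QZ = 7/60:53/60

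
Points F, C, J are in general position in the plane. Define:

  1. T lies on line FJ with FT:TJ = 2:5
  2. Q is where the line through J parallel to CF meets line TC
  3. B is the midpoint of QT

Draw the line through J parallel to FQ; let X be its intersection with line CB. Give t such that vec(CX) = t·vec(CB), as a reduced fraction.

Set F = (0, 0), C = (1, 0), J = (0, 1); any affine frame gives the same invariant.
1. T lies on line FJ with FT:TJ = 2:5 ⇒ T = (0, 2/7)
2. Q is where the line through J parallel to CF meets line TC ⇒ Q = (-5/2, 1)
3. B is the midpoint of QT ⇒ B = (-5/4, 9/14)
through J parallel to FQ: direction (-5/2, 1); meets CB at X = (25/4, -3/2)
X = C + t·(B−C) with t = -7/3

t = -7/3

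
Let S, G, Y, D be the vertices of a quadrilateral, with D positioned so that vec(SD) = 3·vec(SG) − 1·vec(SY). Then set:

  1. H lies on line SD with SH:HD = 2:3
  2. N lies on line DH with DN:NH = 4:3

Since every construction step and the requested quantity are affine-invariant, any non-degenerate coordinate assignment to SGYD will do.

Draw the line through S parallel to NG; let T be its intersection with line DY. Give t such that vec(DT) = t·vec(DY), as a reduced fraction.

Work in coordinates with S = (0, 0), G = (1, 0), Y = (0, 1), D = (3, -1).
1. H lies on line SD with SH:HD = 2:3 ⇒ H = (6/5, -2/5)
2. N lies on line DH with DN:NH = 4:3 ⇒ N = (69/35, -23/35)
through S parallel to NG: direction (-34/35, 23/35); meets DY at T = (-102, 69)
T = D + t·(Y−D) with t = 35

t = 35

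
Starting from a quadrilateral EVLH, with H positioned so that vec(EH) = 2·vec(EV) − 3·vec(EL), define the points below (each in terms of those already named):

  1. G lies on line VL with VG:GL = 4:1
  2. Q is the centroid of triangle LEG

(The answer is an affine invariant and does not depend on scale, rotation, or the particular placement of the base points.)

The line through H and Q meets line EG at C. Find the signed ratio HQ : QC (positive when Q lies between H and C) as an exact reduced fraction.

Choose coordinates E = (0, 0), V = (1, 0), L = (0, 1), H = (2, -3).
1. G lies on line VL with VG:GL = 4:1 ⇒ G = (1/5, 4/5)
2. Q is the centroid of triangle LEG ⇒ Q = (1/15, 3/5)
line HQ meets EG at C = (21/170, 42/85)
Q = H + t·(C−H) with t = 34/33, so HQ:QC = 34/33:-1/33

HQ:QC = -34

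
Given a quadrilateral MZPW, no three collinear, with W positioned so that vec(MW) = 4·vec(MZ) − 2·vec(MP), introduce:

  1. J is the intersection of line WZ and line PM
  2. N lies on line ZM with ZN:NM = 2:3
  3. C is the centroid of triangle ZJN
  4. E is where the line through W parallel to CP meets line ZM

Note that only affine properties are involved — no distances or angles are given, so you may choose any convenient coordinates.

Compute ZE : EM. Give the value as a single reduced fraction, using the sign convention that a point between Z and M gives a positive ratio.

Set M = (0, 0), Z = (1, 0), P = (0, 1), W = (4, -2); any affine frame gives the same invariant.
1. J is the intersection of line WZ and line PM ⇒ J = (0, 2/3)
2. N lies on line ZM with ZN:NM = 2:3 ⇒ N = (3/5, 0)
3. C is the centroid of triangle ZJN ⇒ C = (8/15, 2/9)
4. E is where the line through W parallel to CP meets line ZM ⇒ E = (92/35, 0)
E = Z + t·(M−Z) with t = -57/35, so ZE:EM = t:(1−t) = -57/35:92/35

ZE:EM = -57/92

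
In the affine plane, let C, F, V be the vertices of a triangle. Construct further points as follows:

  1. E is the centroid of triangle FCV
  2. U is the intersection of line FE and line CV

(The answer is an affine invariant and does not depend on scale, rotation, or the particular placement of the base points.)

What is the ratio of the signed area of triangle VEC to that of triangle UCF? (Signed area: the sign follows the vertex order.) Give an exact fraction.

[VEC]:[UCF] = -2/3

Set C = (0, 0), F = (1, 0), V = (0, 1); any affine frame gives the same invariant.
1. E is the centroid of triangle FCV ⇒ E = (1/3, 1/3)
2. U is the intersection of line FE and line CV ⇒ U = (0, 1/2)
2·[VEC] = -1/3, 2·[UCF] = 1/2
[VEC]:[UCF] = -1/3:1/2 = -2/3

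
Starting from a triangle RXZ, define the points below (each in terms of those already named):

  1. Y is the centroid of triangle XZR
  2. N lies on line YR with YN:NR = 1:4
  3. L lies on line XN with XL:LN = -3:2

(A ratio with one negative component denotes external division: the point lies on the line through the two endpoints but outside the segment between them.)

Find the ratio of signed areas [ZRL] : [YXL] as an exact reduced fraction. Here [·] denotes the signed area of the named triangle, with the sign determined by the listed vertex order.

Work in coordinates with R = (0, 0), X = (1, 0), Z = (0, 1).
1. Y is the centroid of triangle XZR ⇒ Y = (1/3, 1/3)
2. N lies on line YR with YN:NR = 1:4 ⇒ N = (4/15, 4/15)
3. L lies on line XN with XL:LN = -3:2 ⇒ L = (-6/5, 4/5)
2·[ZRL] = -6/5, 2·[YXL] = -1/5
[ZRL]:[YXL] = -6/5:-1/5 = 6

[ZRL]:[YXL] = 6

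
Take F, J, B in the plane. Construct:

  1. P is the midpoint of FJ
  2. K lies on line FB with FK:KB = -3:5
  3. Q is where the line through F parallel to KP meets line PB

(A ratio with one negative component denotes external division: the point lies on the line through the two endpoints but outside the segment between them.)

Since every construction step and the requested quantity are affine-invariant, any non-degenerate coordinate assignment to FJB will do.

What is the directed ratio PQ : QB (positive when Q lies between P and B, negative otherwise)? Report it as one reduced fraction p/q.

PQ:QB = 3/2

Work in coordinates with F = (0, 0), J = (1, 0), B = (0, 1).
1. P is the midpoint of FJ ⇒ P = (1/2, 0)
2. K lies on line FB with FK:KB = -3:5 ⇒ K = (0, -3/2)
3. Q is where the line through F parallel to KP meets line PB ⇒ Q = (1/5, 3/5)
Q = P + t·(B−P) with t = 3/5, so PQ:QB = t:(1−t) = 3/5:2/5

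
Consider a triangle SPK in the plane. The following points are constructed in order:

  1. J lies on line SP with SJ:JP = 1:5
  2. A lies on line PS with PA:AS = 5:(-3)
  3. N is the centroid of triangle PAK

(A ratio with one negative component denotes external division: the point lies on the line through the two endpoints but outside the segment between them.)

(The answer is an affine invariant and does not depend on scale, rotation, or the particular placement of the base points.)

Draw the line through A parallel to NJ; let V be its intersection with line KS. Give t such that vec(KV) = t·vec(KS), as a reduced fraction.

Work in coordinates with S = (0, 0), P = (1, 0), K = (0, 1).
1. J lies on line SP with SJ:JP = 1:5 ⇒ J = (1/6, 0)
2. A lies on line PS with PA:AS = 5:(-3) ⇒ A = (-3/2, 0)
3. N is the centroid of triangle PAK ⇒ N = (-1/6, 1/3)
through A parallel to NJ: direction (1/3, -1/3); meets KS at V = (0, -3/2)
V = K + t·(S−K) with t = 5/2

t = 5/2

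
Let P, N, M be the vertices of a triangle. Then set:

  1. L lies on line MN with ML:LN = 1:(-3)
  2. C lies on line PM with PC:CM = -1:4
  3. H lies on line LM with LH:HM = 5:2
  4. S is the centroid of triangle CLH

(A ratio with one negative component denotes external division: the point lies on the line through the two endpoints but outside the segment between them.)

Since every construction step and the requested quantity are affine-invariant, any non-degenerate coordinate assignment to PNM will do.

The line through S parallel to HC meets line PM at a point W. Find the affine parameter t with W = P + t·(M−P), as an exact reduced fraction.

Set P = (0, 0), N = (1, 0), M = (0, 1); any affine frame gives the same invariant.
1. L lies on line MN with ML:LN = 1:(-3) ⇒ L = (-1/2, 3/2)
2. C lies on line PM with PC:CM = -1:4 ⇒ C = (0, -1/3)
3. H lies on line LM with LH:HM = 5:2 ⇒ H = (-1/7, 8/7)
4. S is the centroid of triangle CLH ⇒ S = (-3/14, 97/126)
through S parallel to HC: direction (1/7, -31/21); meets PM at W = (0, -13/9)
W = P + t·(M−P) with t = -13/9

t = -13/9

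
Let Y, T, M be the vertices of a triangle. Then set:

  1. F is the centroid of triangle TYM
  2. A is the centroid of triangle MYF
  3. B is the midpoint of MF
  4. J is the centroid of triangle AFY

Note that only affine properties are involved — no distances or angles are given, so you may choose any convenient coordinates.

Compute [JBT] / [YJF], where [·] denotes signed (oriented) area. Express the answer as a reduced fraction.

[JBT]:[YJF] = 19/2

Work in coordinates with Y = (0, 0), T = (1, 0), M = (0, 1).
1. F is the centroid of triangle TYM ⇒ F = (1/3, 1/3)
2. A is the centroid of triangle MYF ⇒ A = (1/9, 4/9)
3. B is the midpoint of MF ⇒ B = (1/6, 2/3)
4. J is the centroid of triangle AFY ⇒ J = (4/27, 7/27)
2·[JBT] = -19/54, 2·[YJF] = -1/27
[JBT]:[YJF] = -19/54:-1/27 = 19/2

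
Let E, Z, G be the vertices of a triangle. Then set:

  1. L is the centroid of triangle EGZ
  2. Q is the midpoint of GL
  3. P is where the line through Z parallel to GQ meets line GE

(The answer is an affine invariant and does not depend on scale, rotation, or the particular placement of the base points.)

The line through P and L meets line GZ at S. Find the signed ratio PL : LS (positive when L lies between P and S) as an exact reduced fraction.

PL:LS = -4

Assign E = (0, 0), Z = (1, 0), G = (0, 1) — the answer is frame-independent, so this choice is without loss of generality.
1. L is the centroid of triangle EGZ ⇒ L = (1/3, 1/3)
2. Q is the midpoint of GL ⇒ Q = (1/6, 2/3)
3. P is where the line through Z parallel to GQ meets line GE ⇒ P = (0, 2)
line PL meets GZ at S = (1/4, 3/4)
L = P + t·(S−P) with t = 4/3, so PL:LS = 4/3:-1/3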